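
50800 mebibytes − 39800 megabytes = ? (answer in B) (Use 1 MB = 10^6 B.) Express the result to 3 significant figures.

50800 MiB = 5.32677e+10 B and 39800 MB = 3.98000e+10 B.
5.32677e+10 − 3.98000e+10 ≈ 1.35e+10 B.

1.35e+10 B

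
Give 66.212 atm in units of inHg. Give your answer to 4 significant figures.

1 atm = 29.9213 inHg.
So 66.212 × 29.9213 ≈ 1981 inHg.

1981 inches of mercury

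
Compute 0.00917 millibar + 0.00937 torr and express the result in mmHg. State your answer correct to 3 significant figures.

0.00917 mbar = 0.00687806 mmHg and 0.00937 torr = 0.00937000 mmHg.
0.00687806 + 0.00937000 ≈ 0.0162 mmHg.

0.0162 millimeters of mercury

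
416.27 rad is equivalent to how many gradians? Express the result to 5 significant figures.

26501 grad

1 rad = 63.6620 grad.
Then 416.27 × 63.6620 ≈ 26501 grad.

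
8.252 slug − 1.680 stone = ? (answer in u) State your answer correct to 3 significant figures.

6.61 × 10^28 atomic mass units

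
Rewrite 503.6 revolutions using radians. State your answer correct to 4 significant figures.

3164 rad

1 rev = 6.28319 radians.
Thus 503.6 × 6.28319 ≈ 3164 rad.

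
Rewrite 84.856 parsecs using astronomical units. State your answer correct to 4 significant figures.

1.750e+7 au

1 parsec = 206265 au.
Then 84.856 × 206265 ≈ 1.750e+7 au.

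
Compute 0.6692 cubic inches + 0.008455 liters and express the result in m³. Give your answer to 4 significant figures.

0.6692 in³ = 1.09662 × 10^-5 m³ and 0.008455 L = 8.45500 × 10^-6 m³.
1.09662 × 10^-5 + 8.45500 × 10^-6 ≈ 1.942 × 10^-5 m³.

1.942 × 10^-5 cubic meters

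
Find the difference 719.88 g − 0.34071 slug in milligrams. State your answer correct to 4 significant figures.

-4.252 × 10^6 mg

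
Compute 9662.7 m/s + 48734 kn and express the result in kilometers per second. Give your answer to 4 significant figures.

9662.7 m/s = 9.66270 km/s and 48734 kn = 25.0709 km/s.
9.66270 + 25.0709 ≈ 34.73 km/s.

34.73 kilometers per second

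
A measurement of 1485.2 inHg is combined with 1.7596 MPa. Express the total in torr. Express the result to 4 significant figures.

1485.2 inHg = 37724.1 torr and 1.7596 MPa = 13198.1 torr.
37724.1 + 13198.1 ≈ 50920 torr.

50920 torr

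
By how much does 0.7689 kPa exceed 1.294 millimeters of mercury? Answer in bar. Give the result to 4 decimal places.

0.7689 kPa = 0.00768900 bar and 1.294 mmHg = 0.00172519 bar.
0.00768900 − 0.00172519 ≈ 0.0060 bar.

0.0060 bar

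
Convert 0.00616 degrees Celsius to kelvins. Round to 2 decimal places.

K = °C + 273.15.
Applying the formula gives 273.16 K.

273.16 K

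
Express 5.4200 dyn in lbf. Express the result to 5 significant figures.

1.2185 × 10^-5 lbf

1 dyn = 2.24809 × 10^-6 lbf.
Then 5.4200 × 2.24809 × 10^-6 ≈ 1.2185 × 10^-5 lbf.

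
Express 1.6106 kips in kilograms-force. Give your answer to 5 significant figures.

730.56 kgf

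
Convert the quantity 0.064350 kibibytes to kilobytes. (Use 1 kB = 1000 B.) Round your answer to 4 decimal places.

0.0659 kB

1 KiB = 1.02400 kB.
So 0.064350 × 1.02400 ≈ 0.0659 kB.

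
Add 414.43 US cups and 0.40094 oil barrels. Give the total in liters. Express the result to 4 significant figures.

161.8 liters

414.43 US cup = 98.0493 L and 0.40094 bbl = 63.7444 L.
98.0493 + 63.7444 ≈ 161.8 L.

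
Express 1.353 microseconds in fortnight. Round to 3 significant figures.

1 microsecond = 8.26720 × 10^-13 fortnight.
Thus 1.353 × 8.26720 × 10^-13 ≈ 1.12 × 10^-12 fortnight.

1.12 × 10^-12 fortnight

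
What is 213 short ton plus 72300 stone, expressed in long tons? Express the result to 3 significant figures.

642 long tons

213 short ton = 190.179 long ton and 72300 st = 451.875 long ton.
190.179 + 451.875 ≈ 642 long ton.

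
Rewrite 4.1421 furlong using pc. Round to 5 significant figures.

1 furlong = 6.51941e-15 pc.
Thus 4.1421 × 6.51941e-15 ≈ 2.7004e-14 pc.

2.7004e-14 pc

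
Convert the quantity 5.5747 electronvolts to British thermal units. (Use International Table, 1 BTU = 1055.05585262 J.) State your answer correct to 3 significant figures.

8.47e-22 British thermal units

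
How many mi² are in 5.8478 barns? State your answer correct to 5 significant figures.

2.2578e-34 mi²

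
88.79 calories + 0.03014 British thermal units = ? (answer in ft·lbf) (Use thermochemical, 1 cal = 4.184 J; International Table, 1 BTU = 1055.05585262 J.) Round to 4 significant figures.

297.5 foot-pounds

88.79 cal = 274.002 ft·lbf and 0.03014 BTU = 23.4540 ft·lbf.
274.002 + 23.4540 ≈ 297.5 ft·lbf.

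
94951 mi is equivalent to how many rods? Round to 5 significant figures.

3.0384e+7 rods

1 mile = 320.000 rod.
So 94951 × 320.000 ≈ 3.0384e+7 rod.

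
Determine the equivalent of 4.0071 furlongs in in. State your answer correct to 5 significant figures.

31736 inches

1 furlong = 7920.00 in.
Thus 4.0071 × 7920.00 ≈ 31736 in.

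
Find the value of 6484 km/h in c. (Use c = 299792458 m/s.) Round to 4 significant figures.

1 km/h = 9.26567e-10 c.
So 6484 × 9.26567e-10 ≈ 6.008e-6 c.

6.008e-6 c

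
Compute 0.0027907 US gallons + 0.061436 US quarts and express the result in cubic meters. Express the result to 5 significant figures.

6.8704 × 10^-5 cubic meters

0.0027907 US gal = 1.05639 × 10^-5 m³ and 0.061436 US qt = 5.81401 × 10^-5 m³.
1.05639 × 10^-5 + 5.81401 × 10^-5 ≈ 6.8704 × 10^-5 m³.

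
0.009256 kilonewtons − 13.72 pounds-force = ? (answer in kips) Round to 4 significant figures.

-0.01164 kip

0.009256 kN = 0.00208083 kip and 13.72 lbf = 0.0137200 kip.
0.00208083 − 0.0137200 ≈ -0.01164 kip.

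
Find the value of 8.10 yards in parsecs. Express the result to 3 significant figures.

1 yd = 2.96337e-17 pc.
So 8.10 × 2.96337e-17 ≈ 2.40e-16 pc.

2.40e-16 pc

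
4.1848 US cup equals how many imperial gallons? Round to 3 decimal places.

0.218 imp gal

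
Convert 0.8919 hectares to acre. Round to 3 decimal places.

1 hectare = 2.47105 acre.
0.8919 × 2.47105 ≈ 2.204 acre.

2.204 acre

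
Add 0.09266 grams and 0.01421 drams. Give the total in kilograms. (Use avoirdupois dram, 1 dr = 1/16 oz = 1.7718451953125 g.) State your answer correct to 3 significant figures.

0.09266 g = 9.26600 × 10^-5 kg and 0.01421 dr = 2.51779 × 10^-5 kg.
9.26600 × 10^-5 + 2.51779 × 10^-5 ≈ 0.000118 kg.

0.000118 kg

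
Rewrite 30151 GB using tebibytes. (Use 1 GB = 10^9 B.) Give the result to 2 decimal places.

27.42 TiB

1 gigabyte = 0.000909495 TiB.
Then 30151 × 0.000909495 ≈ 27.42 TiB.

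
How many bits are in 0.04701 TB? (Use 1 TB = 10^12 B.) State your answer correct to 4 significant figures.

1 terabyte = 8.00000 × 10^12 bits.
0.04701 × 8.00000 × 10^12 ≈ 3.761 × 10^11 bit.

3.761 × 10^11 bit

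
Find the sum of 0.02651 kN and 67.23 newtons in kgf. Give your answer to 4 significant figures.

9.559 kgf

0.02651 kN = 2.70327 kgf and 67.23 N = 6.85555 kgf.
2.70327 + 6.85555 ≈ 9.559 kgf.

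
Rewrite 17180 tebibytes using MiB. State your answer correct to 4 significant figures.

1.801e+10 MiB

1 tebibyte = 1.04858e+6 MiB.
Then 17180 × 1.04858e+6 ≈ 1.801e+10 MiB.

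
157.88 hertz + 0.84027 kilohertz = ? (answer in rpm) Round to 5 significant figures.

157.88 Hz = 9472.80 rpm and 0.84027 kHz = 50416.2 rpm.
9472.80 + 50416.2 ≈ 59889 rpm.

59889 rpm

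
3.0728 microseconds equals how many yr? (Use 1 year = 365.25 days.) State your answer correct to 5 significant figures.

1 μs = 3.16881 × 10^-14 yr.
3.0728 × 3.16881 × 10^-14 ≈ 9.7371 × 10^-14 yr.

9.7371 × 10^-14 yr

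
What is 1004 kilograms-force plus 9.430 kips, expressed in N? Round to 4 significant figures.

1004 kgf = 9845.88 N and 9.430 kip = 41946.7 N.
9845.88 + 41946.7 ≈ 51790 N.

51790 newtons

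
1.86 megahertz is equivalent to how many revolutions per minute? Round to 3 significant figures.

1.12e+8 rpm

1 megahertz = 6.00000e+7 rpm.
1.86 × 6.00000e+7 ≈ 1.12e+8 rpm.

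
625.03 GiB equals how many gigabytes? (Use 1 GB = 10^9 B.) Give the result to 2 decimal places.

671.12 gigabytes

1 GiB = 1.07374 GB.
So 625.03 × 1.07374 ≈ 671.12 GB.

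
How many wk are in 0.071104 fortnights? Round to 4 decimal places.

0.1422 wk

1 fortnight = 2.00000 wk.
Thus 0.071104 × 2.00000 ≈ 0.1422 wk.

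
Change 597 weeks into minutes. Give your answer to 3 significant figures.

6.02e+6 min

1 week = 10080.0 minutes.
Then 597 × 10080.0 ≈ 6.02e+6 min.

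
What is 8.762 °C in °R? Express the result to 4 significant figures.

°R = (°C + 273.15) × 9/5.
Applying the formula gives 507.4 °R.

507.4 degrees Rankine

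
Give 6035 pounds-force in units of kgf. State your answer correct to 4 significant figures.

2737 kilograms-force

1 pound-force = 0.453592 kgf.
Thus 6035 × 0.453592 ≈ 2737 kgf.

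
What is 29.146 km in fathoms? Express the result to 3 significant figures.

15900 fathoms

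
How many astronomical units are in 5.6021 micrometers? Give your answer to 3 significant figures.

3.74e-17 au

1 micrometer = 6.68459e-18 au.
Then 5.6021 × 6.68459e-18 ≈ 3.74e-17 au.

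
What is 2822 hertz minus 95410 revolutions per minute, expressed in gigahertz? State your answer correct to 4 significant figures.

1.232e-6 GHz

2822 Hz = 2.82200e-6 GHz and 95410 rpm = 1.59017e-6 GHz.
2.82200e-6 − 1.59017e-6 ≈ 1.232e-6 GHz.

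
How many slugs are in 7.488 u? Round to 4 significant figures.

8.520e-28 slug

1 u = 1.13783e-28 slugs.
Thus 7.488 × 1.13783e-28 ≈ 8.520e-28 slug.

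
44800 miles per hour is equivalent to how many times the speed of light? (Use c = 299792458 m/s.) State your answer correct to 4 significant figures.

6.680 × 10^-5 times the speed of light

1 mile per hour = 1.49116 × 10^-9 times the speed of light.
44800 × 1.49116 × 10^-9 ≈ 6.680 × 10^-5 c.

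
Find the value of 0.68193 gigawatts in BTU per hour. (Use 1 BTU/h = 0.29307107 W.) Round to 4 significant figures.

2.327e+9 BTU/h

1 gigawatt = 3.41214e+9 BTU per hour.
So 0.68193 × 3.41214e+9 ≈ 2.327e+9 BTU/h.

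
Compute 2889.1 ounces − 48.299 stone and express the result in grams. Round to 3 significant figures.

2889.1 oz = 81904.6 g and 48.299 st = 306713 g.
81904.6 − 306713 ≈ -225000 g.

-225000 g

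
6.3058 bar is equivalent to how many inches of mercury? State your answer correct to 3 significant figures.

186 inches of mercury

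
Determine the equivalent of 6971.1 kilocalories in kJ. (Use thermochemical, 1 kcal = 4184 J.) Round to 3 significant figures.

29200 kJ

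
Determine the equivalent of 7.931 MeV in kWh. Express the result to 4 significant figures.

1 megaelectronvolt = 4.45049 × 10^-20 kilowatt-hours.
Then 7.931 × 4.45049 × 10^-20 ≈ 3.530 × 10^-19 kWh.

3.530 × 10^-19 kWh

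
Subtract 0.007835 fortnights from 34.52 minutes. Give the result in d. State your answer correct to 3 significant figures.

34.52 min = 0.0239722 d and 0.007835 fortnight = 0.109690 d.
0.0239722 − 0.109690 ≈ -0.0857 d.

-0.0857 days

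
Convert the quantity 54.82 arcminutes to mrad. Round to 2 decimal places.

1 arcminute = 0.290888 milliradians.
Then 54.82 × 0.290888 ≈ 15.95 mrad.

15.95 milliradians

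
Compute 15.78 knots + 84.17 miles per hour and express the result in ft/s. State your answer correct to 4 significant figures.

150.1 ft/s

15.78 kn = 26.6336 ft/s and 84.17 mph = 123.449 ft/s.
26.6336 + 123.449 ≈ 150.1 ft/s.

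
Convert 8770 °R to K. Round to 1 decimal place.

4872.2 kelvins

°R = K × 9/5.
Applying the formula gives 4872.2 K.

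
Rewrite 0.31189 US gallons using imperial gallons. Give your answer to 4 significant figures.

0.2597 imperial gallons

1 US gallon = 0.832674 imperial gallons.
0.31189 × 0.832674 ≈ 0.2597 imp gal.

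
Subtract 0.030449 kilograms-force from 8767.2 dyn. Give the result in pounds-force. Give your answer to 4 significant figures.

-0.04742 lbf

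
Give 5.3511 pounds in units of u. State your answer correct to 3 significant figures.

1 lb = 2.73160 × 10^26 atomic mass units.
5.3511 × 2.73160 × 10^26 ≈ 1.46 × 10^27 u.

1.46 × 10^27 u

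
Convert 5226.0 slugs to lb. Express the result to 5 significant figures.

168140 pounds

1 slug = 32.1740 lb.
So 5226.0 × 32.1740 ≈ 168140 lb.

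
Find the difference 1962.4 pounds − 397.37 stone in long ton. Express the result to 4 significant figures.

1962.4 lb = 0.876071 long ton and 397.37 st = 2.48356 long ton.
0.876071 − 2.48356 ≈ -1.607 long ton.

-1.607 long ton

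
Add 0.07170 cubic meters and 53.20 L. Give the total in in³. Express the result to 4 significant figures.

7622 cubic inches

0.07170 m³ = 4375.40 in³ and 53.20 L = 3246.46 in³.
4375.40 + 3246.46 ≈ 7622 in³.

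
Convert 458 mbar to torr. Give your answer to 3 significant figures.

344 torr

1 millibar = 0.750062 torr.
458 × 0.750062 ≈ 344 torr.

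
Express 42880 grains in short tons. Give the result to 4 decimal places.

0.0031 short tons

1 grain = 7.14286 × 10^-8 short ton.
So 42880 × 7.14286 × 10^-8 ≈ 0.0031 short ton.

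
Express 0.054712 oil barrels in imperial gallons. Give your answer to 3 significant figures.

1 bbl = 34.9723 imp gal.
0.054712 × 34.9723 ≈ 1.91 imp gal.

1.91 imp gal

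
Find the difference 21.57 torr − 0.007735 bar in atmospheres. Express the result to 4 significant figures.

0.02075 atm

21.57 torr = 0.0283816 atm and 0.007735 bar = 0.00763385 atm.
0.0283816 − 0.00763385 ≈ 0.02075 atm.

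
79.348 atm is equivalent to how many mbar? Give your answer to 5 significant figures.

80399 mbar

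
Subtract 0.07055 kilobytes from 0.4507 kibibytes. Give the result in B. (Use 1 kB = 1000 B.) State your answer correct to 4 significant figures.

391.0 bytes

0.4507 KiB = 461.517 B and 0.07055 kB = 70.5500 B.
461.517 − 70.5500 ≈ 391.0 B.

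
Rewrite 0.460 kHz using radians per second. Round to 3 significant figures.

2890 radians per second

1 kilohertz = 6283.19 rad/s.
Then 0.460 × 6283.19 ≈ 2890 rad/s.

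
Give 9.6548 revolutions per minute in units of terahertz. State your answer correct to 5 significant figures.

1 rpm = 1.66667 × 10^-14 THz.
Then 9.6548 × 1.66667 × 10^-14 ≈ 1.6091 × 10^-13 THz.

1.6091 × 10^-13 terahertz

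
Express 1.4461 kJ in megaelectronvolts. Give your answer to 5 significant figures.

1 kJ = 6.24151e+15 MeV.
Thus 1.4461 × 6.24151e+15 ≈ 9.0258e+15 MeV.

9.0258e+15 megaelectronvolts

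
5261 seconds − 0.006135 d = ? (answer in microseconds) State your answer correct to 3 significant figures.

4.73e+9 microseconds

5261 s = 5.26100e+9 μs and 0.006135 d = 5.30064e+8 μs.
5.26100e+9 − 5.30064e+8 ≈ 4.73e+9 μs.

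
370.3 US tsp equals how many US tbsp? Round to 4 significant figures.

1 US tsp = 0.333333 US tbsp.
370.3 × 0.333333 ≈ 123.4 US tbsp.

123.4 US tablespoons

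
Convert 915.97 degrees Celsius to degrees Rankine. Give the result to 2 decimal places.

°R = (°C + 273.15) × 9/5.
Applying the formula gives 2140.42 °R.

2140.42 °R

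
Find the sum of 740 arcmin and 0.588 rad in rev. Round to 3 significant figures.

0.128 revolutions

740 arcmin = 0.0342593 rev and 0.588 rad = 0.0935831 rev.
0.0342593 + 0.0935831 ≈ 0.128 rev.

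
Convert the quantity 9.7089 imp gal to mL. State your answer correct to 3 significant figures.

1 imp gal = 4546.09 mL.
Thus 9.7089 × 4546.09 ≈ 44100 mL.

44100 mL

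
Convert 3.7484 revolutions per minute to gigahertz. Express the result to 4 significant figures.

6.247 × 10^-11 gigahertz

1 revolution per minute = 1.66667 × 10^-11 gigahertz.
Thus 3.7484 × 1.66667 × 10^-11 ≈ 6.247 × 10^-11 GHz.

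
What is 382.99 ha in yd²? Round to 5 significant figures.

4.5805e+6 yd²

1 ha = 11959.9 yd².
So 382.99 × 11959.9 ≈ 4.5805e+6 yd².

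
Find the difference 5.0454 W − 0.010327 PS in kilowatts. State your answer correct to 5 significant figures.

-0.0025501 kW

5.0454 W = 0.00504540 kW and 0.010327 PS = 0.00759550 kW.
0.00504540 − 0.00759550 ≈ -0.0025501 kW.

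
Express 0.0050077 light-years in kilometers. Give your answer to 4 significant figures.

1 ly = 9.46073e+12 km.
0.0050077 × 9.46073e+12 ≈ 4.738e+10 km.

4.738e+10 kilometers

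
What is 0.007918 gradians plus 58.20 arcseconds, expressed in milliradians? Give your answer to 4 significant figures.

0.007918 grad = 0.124376 mrad and 58.20 arcsec = 0.282162 mrad.
0.124376 + 0.282162 ≈ 0.4065 mrad.

0.4065 mrad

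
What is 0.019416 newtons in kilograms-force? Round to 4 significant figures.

0.001980 kilograms-force

1 N = 0.101972 kilograms-force.
So 0.019416 × 0.101972 ≈ 0.001980 kgf.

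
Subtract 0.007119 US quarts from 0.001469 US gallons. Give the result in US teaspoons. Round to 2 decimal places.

-0.24 US teaspoons

0.001469 US gal = 1.12819 US tsp and 0.007119 US qt = 1.36685 US tsp.
1.12819 − 1.36685 ≈ -0.24 US tsp.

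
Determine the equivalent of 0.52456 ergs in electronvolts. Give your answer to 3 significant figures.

3.27e+11 eV

1 erg = 6.24151e+11 electronvolts.
So 0.52456 × 6.24151e+11 ≈ 3.27e+11 eV.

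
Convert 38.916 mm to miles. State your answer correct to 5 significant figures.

1 mm = 6.21371 × 10^-7 mi.
Thus 38.916 × 6.21371 × 10^-7 ≈ 2.4181 × 10^-5 mi.

2.4181 × 10^-5 miles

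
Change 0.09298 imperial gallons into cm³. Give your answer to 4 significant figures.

1 imp gal = 4546.09 cm³.
0.09298 × 4546.09 ≈ 422.7 cm³.

422.7 cm³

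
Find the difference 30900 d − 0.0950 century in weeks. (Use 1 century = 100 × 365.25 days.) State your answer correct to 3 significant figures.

3920 weeks

30900 d = 4414.29 wk and 0.0950 century = 495.696 wk.
4414.29 − 495.696 ≈ 3920 wk.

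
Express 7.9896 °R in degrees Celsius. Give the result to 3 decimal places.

°R = (°C + 273.15) × 9/5.
Applying the formula gives -268.711 °C.

-268.711 °C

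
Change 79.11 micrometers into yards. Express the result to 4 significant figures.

8.652 × 10^-5 yards

1 micrometer = 1.09361 × 10^-6 yd.
So 79.11 × 1.09361 × 10^-6 ≈ 8.652 × 10^-5 yd.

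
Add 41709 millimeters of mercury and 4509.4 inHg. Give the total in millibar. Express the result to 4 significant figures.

208300 millibar

41709 mmHg = 55607.4 mbar and 4509.4 inHg = 152706 mbar.
55607.4 + 152706 ≈ 208300 mbar.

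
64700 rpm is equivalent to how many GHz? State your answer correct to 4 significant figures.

1.078e-6 gigahertz

1 rpm = 1.66667e-11 GHz.
64700 × 1.66667e-11 ≈ 1.078e-6 GHz.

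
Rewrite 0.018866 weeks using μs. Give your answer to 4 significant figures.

1 wk = 6.04800e+11 μs.
So 0.018866 × 6.04800e+11 ≈ 1.141e+10 μs.

1.141e+10 microseconds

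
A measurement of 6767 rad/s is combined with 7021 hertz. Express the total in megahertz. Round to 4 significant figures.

6767 rad/s = 0.00107700 MHz and 7021 Hz = 0.00702100 MHz.
0.00107700 + 0.00702100 ≈ 0.008098 MHz.

0.008098 megahertz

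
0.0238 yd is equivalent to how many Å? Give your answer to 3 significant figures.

1 yard = 9.14400e+9 Å.
So 0.0238 × 9.14400e+9 ≈ 2.18e+8 Å.

2.18e+8 angstroms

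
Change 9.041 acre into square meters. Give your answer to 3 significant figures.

36600 m²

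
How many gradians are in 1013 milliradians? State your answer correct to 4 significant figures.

64.49 grad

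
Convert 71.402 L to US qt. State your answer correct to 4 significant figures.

1 liter = 1.05669 US quarts.
Then 71.402 × 1.05669 ≈ 75.45 US qt.

75.45 US qt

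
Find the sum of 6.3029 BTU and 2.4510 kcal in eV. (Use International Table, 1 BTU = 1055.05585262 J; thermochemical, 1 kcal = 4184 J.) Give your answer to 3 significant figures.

1.06e+23 eV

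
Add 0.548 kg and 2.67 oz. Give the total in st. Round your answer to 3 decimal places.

0.098 stone

0.548 kg = 0.0862952 st and 2.67 oz = 0.0119196 st.
0.0862952 + 0.0119196 ≈ 0.098 st.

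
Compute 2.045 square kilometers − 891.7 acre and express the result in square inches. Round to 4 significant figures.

-2.424 × 10^9 square inches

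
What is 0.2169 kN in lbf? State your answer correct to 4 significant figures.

1 kilonewton = 224.809 pounds-force.
So 0.2169 × 224.809 ≈ 48.76 lbf.

48.76 pounds-force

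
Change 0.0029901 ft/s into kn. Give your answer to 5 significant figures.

0.0017716 kn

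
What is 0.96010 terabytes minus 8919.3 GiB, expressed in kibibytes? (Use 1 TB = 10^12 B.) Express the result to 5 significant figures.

-8.4150e+9 kibibytes

0.96010 TB = 9.37598e+8 KiB and 8919.3 GiB = 9.35256e+9 KiB.
9.37598e+8 − 9.35256e+9 ≈ -8.4150e+9 KiB.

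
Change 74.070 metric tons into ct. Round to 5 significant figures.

3.7035 × 10^8 carats

1 t = 5.00000 × 10^6 ct.
Then 74.070 × 5.00000 × 10^6 ≈ 3.7035 × 10^8 ct.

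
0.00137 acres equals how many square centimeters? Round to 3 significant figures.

1 acre = 4.04686e+7 cm².
So 0.00137 × 4.04686e+7 ≈ 55400 cm².

55400 square centimeters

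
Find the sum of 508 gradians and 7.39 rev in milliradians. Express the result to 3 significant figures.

54400 milliradians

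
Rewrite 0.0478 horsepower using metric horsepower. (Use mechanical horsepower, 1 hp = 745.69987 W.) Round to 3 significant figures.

1 horsepower = 1.01387 metric horsepower.
0.0478 × 1.01387 ≈ 0.0485 PS.

0.0485 PS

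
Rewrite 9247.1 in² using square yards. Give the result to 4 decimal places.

1 square inch = 0.000771605 yd².
So 9247.1 × 0.000771605 ≈ 7.1351 yd².

7.1351 yd²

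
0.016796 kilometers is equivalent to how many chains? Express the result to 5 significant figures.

0.83492 chain

1 km = 49.7097 chain.
Then 0.016796 × 49.7097 ≈ 0.83492 chain.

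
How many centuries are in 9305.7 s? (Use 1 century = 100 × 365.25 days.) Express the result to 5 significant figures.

1 s = 3.16881e-10 century.
So 9305.7 × 3.16881e-10 ≈ 2.9488e-6 century.

2.9488e-6 centuries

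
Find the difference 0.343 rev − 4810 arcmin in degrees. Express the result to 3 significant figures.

0.343 rev = 123.480 ° and 4810 arcmin = 80.1667 °.
123.480 − 80.1667 ≈ 43.3 °.

43.3 degrees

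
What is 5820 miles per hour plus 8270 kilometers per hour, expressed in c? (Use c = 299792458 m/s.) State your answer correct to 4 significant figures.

5820 mph = 8.67858e-6 c and 8270 km/h = 7.66271e-6 c.
8.67858e-6 + 7.66271e-6 ≈ 1.634e-5 c.

1.634e-5 times the speed of light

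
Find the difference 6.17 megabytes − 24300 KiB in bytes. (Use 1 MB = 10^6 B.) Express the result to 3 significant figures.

-1.87e+7 B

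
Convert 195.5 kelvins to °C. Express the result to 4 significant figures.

K = °C + 273.15.
Applying the formula gives -77.65 °C.

-77.65 degrees Celsius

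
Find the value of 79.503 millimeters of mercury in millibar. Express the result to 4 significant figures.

1 mmHg = 1.33322 mbar.
So 79.503 × 1.33322 ≈ 106.0 mbar.

106.0 mbar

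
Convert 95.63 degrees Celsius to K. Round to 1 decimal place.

K = °C + 273.15.
Applying the formula gives 368.8 K.

368.8 K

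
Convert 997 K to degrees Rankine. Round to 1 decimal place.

1794.6 degrees Rankine

°R = K × 9/5.
Applying the formula gives 1794.6 °R.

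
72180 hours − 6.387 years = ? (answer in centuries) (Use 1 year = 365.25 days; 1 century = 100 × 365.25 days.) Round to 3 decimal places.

0.018 century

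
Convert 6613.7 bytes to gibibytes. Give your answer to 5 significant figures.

1 byte = 9.31323 × 10^-10 gibibytes.
Thus 6613.7 × 9.31323 × 10^-10 ≈ 6.1595 × 10^-6 GiB.

6.1595 × 10^-6 GiB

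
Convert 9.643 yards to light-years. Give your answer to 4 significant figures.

1 yard = 9.66522 × 10^-17 ly.
So 9.643 × 9.66522 × 10^-17 ≈ 9.320 × 10^-16 ly.

9.320 × 10^-16 light-years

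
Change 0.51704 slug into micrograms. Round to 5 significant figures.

7.5456 × 10^9 μg

1 slug = 1.45939 × 10^10 μg.
0.51704 × 1.45939 × 10^10 ≈ 7.5456 × 10^9 μg.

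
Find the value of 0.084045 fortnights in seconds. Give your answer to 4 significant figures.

101700 s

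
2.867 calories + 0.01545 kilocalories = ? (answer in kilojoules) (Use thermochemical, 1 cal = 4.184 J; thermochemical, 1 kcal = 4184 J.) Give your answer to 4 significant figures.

2.867 cal = 0.0119955 kJ and 0.01545 kcal = 0.0646428 kJ.
0.0119955 + 0.0646428 ≈ 0.07664 kJ.

0.07664 kilojoules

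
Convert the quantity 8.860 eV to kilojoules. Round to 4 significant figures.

1 electronvolt = 1.60218e-22 kilojoules.
Thus 8.860 × 1.60218e-22 ≈ 1.420e-21 kJ.

1.420e-21 kJ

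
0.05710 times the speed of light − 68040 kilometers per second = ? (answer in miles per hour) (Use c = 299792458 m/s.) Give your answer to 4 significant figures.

-1.139e+8 miles per hour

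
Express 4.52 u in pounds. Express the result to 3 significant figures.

1 u = 3.66086e-27 pounds.
Thus 4.52 × 3.66086e-27 ≈ 1.65e-26 lb.

1.65e-26 pounds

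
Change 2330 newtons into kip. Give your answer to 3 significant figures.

0.524 kip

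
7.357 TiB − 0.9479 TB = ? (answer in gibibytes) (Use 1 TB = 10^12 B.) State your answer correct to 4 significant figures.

7.357 TiB = 7533.57 GiB and 0.9479 TB = 882.801 GiB.
7533.57 − 882.801 ≈ 6651 GiB.

6651 gibibytes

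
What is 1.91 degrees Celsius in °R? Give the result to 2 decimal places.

°R = (°C + 273.15) × 9/5.
Applying the formula gives 495.11 °R.

495.11 degrees Rankine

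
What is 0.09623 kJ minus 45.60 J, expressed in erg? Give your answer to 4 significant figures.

5.063e+8 erg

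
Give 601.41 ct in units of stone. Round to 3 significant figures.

0.0189 st

1 ct = 3.14946 × 10^-5 st.
So 601.41 × 3.14946 × 10^-5 ≈ 0.0189 st.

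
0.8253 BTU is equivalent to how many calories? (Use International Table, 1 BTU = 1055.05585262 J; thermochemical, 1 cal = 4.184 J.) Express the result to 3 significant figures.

208 calories

1 British thermal unit = 252.164 calories.
Thus 0.8253 × 252.164 ≈ 208 cal.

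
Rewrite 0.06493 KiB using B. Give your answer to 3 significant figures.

66.5 bytes

1 KiB = 1024.00 B.
Then 0.06493 × 1024.00 ≈ 66.5 B.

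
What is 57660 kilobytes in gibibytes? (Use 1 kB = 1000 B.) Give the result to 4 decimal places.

0.0537 GiB

1 kilobyte = 9.31323e-7 GiB.
Thus 57660 × 9.31323e-7 ≈ 0.0537 GiB.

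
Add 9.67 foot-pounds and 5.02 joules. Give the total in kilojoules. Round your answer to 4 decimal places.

9.67 ft·lbf = 0.0131108 kJ and 5.02 J = 0.00502000 kJ.
0.0131108 + 0.00502000 ≈ 0.0181 kJ.

0.0181 kJ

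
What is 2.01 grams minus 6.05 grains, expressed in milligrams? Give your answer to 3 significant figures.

1620 milligrams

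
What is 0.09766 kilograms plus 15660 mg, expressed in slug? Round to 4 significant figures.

0.007765 slug

0.09766 kg = 0.00669184 slug and 15660 mg = 0.00107305 slug.
0.00669184 + 0.00107305 ≈ 0.007765 slug.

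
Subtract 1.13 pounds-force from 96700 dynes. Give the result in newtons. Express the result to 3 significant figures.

-4.06 N

96700 dyn = 0.967000 N and 1.13 lbf = 5.02649 N.
0.967000 − 5.02649 ≈ -4.06 N.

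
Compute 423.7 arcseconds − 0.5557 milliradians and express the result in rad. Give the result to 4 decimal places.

423.7 arcsec = 0.00205416 rad and 0.5557 mrad = 0.000555700 rad.
0.00205416 − 0.000555700 ≈ 0.0015 rad.

0.0015 radians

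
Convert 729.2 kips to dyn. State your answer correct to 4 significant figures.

1 kip = 4.44822e+8 dyn.
Thus 729.2 × 4.44822e+8 ≈ 3.244e+11 dyn.

3.244e+11 dyn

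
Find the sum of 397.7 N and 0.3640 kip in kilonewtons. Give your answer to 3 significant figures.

397.7 N = 0.397700 kN and 0.3640 kip = 1.61915 kN.
0.397700 + 1.61915 ≈ 2.02 kN.

2.02 kilonewtons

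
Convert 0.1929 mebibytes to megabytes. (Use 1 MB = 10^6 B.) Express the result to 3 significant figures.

1 MiB = 1.04858 MB.
0.1929 × 1.04858 ≈ 0.202 MB.

0.202 MB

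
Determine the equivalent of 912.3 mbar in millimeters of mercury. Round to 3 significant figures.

684 mmHg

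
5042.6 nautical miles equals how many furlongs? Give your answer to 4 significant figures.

1 nmi = 9.20624 furlongs.
So 5042.6 × 9.20624 ≈ 46420 furlong.

46420 furlong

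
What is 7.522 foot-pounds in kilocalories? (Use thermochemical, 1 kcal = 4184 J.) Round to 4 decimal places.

0.0024 kcal

1 ft·lbf = 0.000324048 kilocalories.
Then 7.522 × 0.000324048 ≈ 0.0024 kcal.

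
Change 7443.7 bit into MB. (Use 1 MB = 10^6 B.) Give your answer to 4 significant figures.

0.0009305 MB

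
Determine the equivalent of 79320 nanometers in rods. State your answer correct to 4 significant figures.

1 nm = 1.98839 × 10^-10 rods.
So 79320 × 1.98839 × 10^-10 ≈ 1.577 × 10^-5 rod.

1.577 × 10^-5 rods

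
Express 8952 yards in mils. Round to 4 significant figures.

1 yd = 36000.0 mils.
8952 × 36000.0 ≈ 3.223e+8 mil.

3.223e+8 mils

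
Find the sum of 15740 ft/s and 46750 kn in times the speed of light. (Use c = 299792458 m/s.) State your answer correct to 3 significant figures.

9.62e-5 c

15740 ft/s = 1.60029e-5 c and 46750 kn = 8.02231e-5 c.
1.60029e-5 + 8.02231e-5 ≈ 9.62e-5 c.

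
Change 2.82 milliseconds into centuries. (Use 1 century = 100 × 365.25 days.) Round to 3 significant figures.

1 ms = 3.16881 × 10^-13 century.
So 2.82 × 3.16881 × 10^-13 ≈ 8.94 × 10^-13 century.

8.94 × 10^-13 centuries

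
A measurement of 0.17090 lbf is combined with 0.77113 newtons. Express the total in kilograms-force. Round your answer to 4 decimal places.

0.17090 lbf = 0.0775189 kgf and 0.77113 N = 0.0786334 kgf.
0.0775189 + 0.0786334 ≈ 0.1562 kgf.

0.1562 kgf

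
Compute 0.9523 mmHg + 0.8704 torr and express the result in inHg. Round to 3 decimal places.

0.9523 mmHg = 0.0374921 inHg and 0.8704 torr = 0.0342677 inHg.
0.0374921 + 0.0342677 ≈ 0.072 inHg.

0.072 inches of mercury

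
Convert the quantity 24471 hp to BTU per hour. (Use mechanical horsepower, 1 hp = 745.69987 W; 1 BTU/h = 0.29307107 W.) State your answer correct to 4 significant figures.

1 hp = 2544.43 BTU per hour.
24471 × 2544.43 ≈ 6.226 × 10^7 BTU/h.

6.226 × 10^7 BTU/h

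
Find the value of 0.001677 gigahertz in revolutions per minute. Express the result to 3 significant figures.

1.01e+8 rpm

1 gigahertz = 6.00000e+10 revolutions per minute.
Then 0.001677 × 6.00000e+10 ≈ 1.01e+8 rpm.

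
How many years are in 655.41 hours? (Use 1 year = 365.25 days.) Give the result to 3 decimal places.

0.075 years

1 h = 0.000114077 yr.
655.41 × 0.000114077 ≈ 0.075 yr.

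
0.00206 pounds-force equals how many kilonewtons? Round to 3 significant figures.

9.16 × 10^-6 kN

1 lbf = 0.00444822 kilonewtons.
Thus 0.00206 × 0.00444822 ≈ 9.16 × 10^-6 kN.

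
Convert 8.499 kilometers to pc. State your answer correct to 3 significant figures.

2.75 × 10^-13 pc

1 kilometer = 3.24078 × 10^-14 pc.
Then 8.499 × 3.24078 × 10^-14 ≈ 2.75 × 10^-13 pc.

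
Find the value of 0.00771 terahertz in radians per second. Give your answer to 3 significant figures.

4.84 × 10^10 radians per second

1 THz = 6.28319 × 10^12 rad/s.
So 0.00771 × 6.28319 × 10^12 ≈ 4.84 × 10^10 rad/s.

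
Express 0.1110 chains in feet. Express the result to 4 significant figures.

7.326 feet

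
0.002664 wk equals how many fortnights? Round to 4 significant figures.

1 wk = 0.500000 fortnight.
Thus 0.002664 × 0.500000 ≈ 0.001332 fortnight.

0.001332 fortnights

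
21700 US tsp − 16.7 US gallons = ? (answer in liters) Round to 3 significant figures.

21700 US tsp = 106.958 L and 16.7 US gal = 63.2164 L.
106.958 − 63.2164 ≈ 43.7 L.

43.7 liters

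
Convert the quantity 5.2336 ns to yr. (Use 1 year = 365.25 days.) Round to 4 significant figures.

1 ns = 3.16881e-17 years.
Thus 5.2336 × 3.16881e-17 ≈ 1.658e-16 yr.

1.658e-16 years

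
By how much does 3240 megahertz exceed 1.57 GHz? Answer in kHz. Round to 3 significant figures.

1.67 × 10^6 kHz

3240 MHz = 3.24000 × 10^6 kHz and 1.57 GHz = 1.57000 × 10^6 kHz.
3.24000 × 10^6 − 1.57000 × 10^6 ≈ 1.67 × 10^6 kHz.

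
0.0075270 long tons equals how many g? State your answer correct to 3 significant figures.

1 long ton = 1.01605 × 10^6 g.
0.0075270 × 1.01605 × 10^6 ≈ 7650 g.

7650 grams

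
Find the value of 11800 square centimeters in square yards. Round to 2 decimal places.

1.41 square yards

1 square centimeter = 0.000119599 square yards.
Then 11800 × 0.000119599 ≈ 1.41 yd².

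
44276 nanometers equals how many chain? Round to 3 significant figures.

2.20e-6 chain

1 nanometer = 4.97097e-11 chains.
44276 × 4.97097e-11 ≈ 2.20e-6 chain.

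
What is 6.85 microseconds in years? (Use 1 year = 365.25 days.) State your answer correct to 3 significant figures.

1 microsecond = 3.16881e-14 yr.
Thus 6.85 × 3.16881e-14 ≈ 2.17e-13 yr.

2.17e-13 years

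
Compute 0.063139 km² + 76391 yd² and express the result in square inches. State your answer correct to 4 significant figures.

0.063139 km² = 9.78656e+7 in² and 76391 yd² = 9.90027e+7 in².
9.78656e+7 + 9.90027e+7 ≈ 1.969e+8 in².

1.969e+8 square inches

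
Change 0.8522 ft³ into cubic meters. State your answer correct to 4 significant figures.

0.02413 m³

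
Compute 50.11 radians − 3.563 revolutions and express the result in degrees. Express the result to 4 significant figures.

1588 degrees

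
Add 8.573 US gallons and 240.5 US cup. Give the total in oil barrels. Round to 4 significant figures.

0.5620 bbl

8.573 US gal = 0.204119 bbl and 240.5 US cup = 0.357887 bbl.
0.204119 + 0.357887 ≈ 0.5620 bbl.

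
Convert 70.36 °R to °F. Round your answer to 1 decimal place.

-389.3 °F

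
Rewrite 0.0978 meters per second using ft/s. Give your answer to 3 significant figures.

1 m/s = 3.28084 ft/s.
0.0978 × 3.28084 ≈ 0.321 ft/s.

0.321 feet per second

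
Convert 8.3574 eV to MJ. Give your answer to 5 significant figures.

1.3390 × 10^-24 megajoules

1 eV = 1.60218 × 10^-25 MJ.
Then 8.3574 × 1.60218 × 10^-25 ≈ 1.3390 × 10^-24 MJ.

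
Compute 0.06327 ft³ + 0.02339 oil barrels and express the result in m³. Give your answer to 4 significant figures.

0.06327 ft³ = 0.00179161 m³ and 0.02339 bbl = 0.00371871 m³.
0.00179161 + 0.00371871 ≈ 0.005510 m³.

0.005510 m³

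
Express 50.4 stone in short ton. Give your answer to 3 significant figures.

1 st = 0.00700000 short tons.
Thus 50.4 × 0.00700000 ≈ 0.353 short ton.

0.353 short ton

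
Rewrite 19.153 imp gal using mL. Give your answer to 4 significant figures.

1 imp gal = 4546.09 mL.
So 19.153 × 4546.09 ≈ 87070 mL.

87070 mL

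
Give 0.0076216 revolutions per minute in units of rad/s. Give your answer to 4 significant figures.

0.0007981 rad/s

1 rpm = 0.104720 rad/s.
Then 0.0076216 × 0.104720 ≈ 0.0007981 rad/s.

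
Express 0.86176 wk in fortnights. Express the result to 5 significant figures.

0.43088 fortnight

1 week = 0.500000 fortnights.
0.86176 × 0.500000 ≈ 0.43088 fortnight.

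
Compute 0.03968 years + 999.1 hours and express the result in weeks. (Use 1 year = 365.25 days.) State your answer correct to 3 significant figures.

8.02 wk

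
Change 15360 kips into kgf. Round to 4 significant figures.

6.967 × 10^6 kgf

1 kip = 453.592 kilograms-force.
Thus 15360 × 453.592 ≈ 6.967 × 10^6 kgf.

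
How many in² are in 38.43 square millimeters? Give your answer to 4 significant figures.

0.05957 square inches

1 mm² = 0.00155000 in².
Then 38.43 × 0.00155000 ≈ 0.05957 in².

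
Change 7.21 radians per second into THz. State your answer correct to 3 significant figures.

1.15 × 10^-12 terahertz

1 radian per second = 1.59155 × 10^-13 THz.
Then 7.21 × 1.59155 × 10^-13 ≈ 1.15 × 10^-12 THz.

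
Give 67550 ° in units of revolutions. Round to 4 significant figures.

187.6 rev

1 degree = 0.00277778 revolutions.
Thus 67550 × 0.00277778 ≈ 187.6 rev.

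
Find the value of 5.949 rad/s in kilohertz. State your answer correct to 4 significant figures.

1 radian per second = 0.000159155 kHz.
Then 5.949 × 0.000159155 ≈ 0.0009468 kHz.

0.0009468 kHz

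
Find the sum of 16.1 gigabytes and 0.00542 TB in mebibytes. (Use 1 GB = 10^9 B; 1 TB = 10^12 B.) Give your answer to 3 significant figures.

16.1 GB = 15354.2 MiB and 0.00542 TB = 5168.91 MiB.
15354.2 + 5168.91 ≈ 20500 MiB.

20500 mebibytes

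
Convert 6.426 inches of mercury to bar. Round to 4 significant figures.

1 inch of mercury = 0.0338639 bar.
Thus 6.426 × 0.0338639 ≈ 0.2176 bar.

0.2176 bar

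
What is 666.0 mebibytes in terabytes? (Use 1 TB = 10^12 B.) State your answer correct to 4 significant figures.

0.0006984 TB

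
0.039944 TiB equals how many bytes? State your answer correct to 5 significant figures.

4.3919e+10 B

1 tebibyte = 1.09951e+12 bytes.
0.039944 × 1.09951e+12 ≈ 4.3919e+10 B.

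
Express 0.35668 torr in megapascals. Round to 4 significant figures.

4.755e-5 megapascals

1 torr = 0.000133322 MPa.
Thus 0.35668 × 0.000133322 ≈ 4.755e-5 MPa.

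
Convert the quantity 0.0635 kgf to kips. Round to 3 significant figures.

1 kgf = 0.00220462 kips.
So 0.0635 × 0.00220462 ≈ 0.000140 kip.

0.000140 kip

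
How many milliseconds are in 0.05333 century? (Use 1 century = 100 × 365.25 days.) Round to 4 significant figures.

1 century = 3.15576 × 10^12 ms.
0.05333 × 3.15576 × 10^12 ≈ 1.683 × 10^11 ms.

1.683 × 10^11 ms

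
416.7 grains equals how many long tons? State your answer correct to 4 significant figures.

2.658e-5 long ton

1 grain = 6.37755e-8 long ton.
So 416.7 × 6.37755e-8 ≈ 2.658e-5 long ton.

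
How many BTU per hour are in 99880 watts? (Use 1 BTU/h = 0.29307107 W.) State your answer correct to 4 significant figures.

1 watt = 3.41214 BTU/h.
Thus 99880 × 3.41214 ≈ 340800 BTU/h.

340800 BTU per hour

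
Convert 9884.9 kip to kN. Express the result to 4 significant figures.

43970 kN

1 kip = 4.44822 kN.
So 9884.9 × 4.44822 ≈ 43970 kN.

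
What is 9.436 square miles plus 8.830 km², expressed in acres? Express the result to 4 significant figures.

9.436 mi² = 6039.04 acre and 8.830 km² = 2181.94 acre.
6039.04 + 2181.94 ≈ 8221 acre.

8221 acre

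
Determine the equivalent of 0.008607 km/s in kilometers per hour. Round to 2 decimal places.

1 km/s = 3600.00 kilometers per hour.
Thus 0.008607 × 3600.00 ≈ 30.99 km/h.

30.99 km/h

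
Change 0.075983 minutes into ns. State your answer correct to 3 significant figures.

1 min = 6.00000 × 10^10 nanoseconds.
Then 0.075983 × 6.00000 × 10^10 ≈ 4.56 × 10^9 ns.

4.56 × 10^9 nanoseconds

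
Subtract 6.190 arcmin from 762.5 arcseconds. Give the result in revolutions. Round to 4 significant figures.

0.0003018 revolutions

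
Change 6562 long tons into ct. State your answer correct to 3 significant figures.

1 long ton = 5.08023e+6 carats.
Then 6562 × 5.08023e+6 ≈ 3.33e+10 ct.

3.33e+10 ct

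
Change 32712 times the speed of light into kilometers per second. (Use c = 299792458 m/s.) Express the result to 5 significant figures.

1 speed of light = 299792 kilometers per second.
So 32712 × 299792 ≈ 9.8068e+9 km/s.

9.8068e+9 kilometers per second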